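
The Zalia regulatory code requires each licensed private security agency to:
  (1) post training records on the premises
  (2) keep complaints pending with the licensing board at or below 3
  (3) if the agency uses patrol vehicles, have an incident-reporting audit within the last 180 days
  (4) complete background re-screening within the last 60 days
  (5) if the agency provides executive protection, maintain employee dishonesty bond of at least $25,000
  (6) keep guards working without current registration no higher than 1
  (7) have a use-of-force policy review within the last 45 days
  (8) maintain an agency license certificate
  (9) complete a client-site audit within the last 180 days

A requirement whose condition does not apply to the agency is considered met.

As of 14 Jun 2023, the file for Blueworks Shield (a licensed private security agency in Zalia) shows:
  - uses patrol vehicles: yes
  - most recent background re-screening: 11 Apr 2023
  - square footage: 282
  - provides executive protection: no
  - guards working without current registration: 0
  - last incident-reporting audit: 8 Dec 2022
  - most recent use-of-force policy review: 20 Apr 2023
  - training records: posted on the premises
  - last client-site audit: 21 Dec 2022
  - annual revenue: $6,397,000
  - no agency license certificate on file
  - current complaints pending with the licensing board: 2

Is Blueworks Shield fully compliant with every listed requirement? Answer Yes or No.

No

1. training records present → met
2. complaints pending with the licensing board 2 ≤ 3 → met
3. condition 'uses patrol vehicles' holds; incident-reporting audit 188 days ago vs limit 180 → not met
4. background re-screening 64 days ago vs limit 60 → not met
5. condition 'provides executive protection' does not hold → requirement n/a → met
6. guards working without current registration 0 ≤ 1 → met
7. use-of-force policy review 55 days ago vs limit 45 → not met
8. agency license certificate absent → not met
9. client-site audit 175 days ago vs limit 180 → met
Not met: 3, 4, 7, 8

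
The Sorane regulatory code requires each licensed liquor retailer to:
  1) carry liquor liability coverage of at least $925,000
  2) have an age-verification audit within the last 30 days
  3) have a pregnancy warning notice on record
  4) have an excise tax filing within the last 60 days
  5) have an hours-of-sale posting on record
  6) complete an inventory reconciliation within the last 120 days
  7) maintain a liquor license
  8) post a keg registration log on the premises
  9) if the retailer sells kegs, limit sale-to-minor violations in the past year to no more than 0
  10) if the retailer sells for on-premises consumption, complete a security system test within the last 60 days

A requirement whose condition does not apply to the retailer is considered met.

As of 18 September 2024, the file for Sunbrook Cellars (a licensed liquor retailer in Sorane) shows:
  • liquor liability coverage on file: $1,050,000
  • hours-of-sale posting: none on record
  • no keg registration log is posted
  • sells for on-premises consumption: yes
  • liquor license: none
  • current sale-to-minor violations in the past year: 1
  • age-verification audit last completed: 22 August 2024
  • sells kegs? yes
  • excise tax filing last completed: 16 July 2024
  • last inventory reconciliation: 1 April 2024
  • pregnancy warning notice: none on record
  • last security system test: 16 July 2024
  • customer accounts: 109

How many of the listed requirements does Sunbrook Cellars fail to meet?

1. liquor liability coverage $1,050,000 ≥ $925,000 → met
2. age-verification audit 27 days ago vs limit 30 → met
3. pregnancy warning notice absent → not met
4. excise tax filing 64 days ago vs limit 60 → not met
5. hours-of-sale posting absent → not met
6. inventory reconciliation 170 days ago vs limit 120 → not met
7. liquor license absent → not met
8. keg registration log absent → not met
9. condition 'sells kegs' holds; sale-to-minor violations in the past year 1 > 0 → not met
10. condition 'sells for on-premises consumption' holds; security system test 64 days ago vs limit 60 → not met
Not met: 8 of 10

8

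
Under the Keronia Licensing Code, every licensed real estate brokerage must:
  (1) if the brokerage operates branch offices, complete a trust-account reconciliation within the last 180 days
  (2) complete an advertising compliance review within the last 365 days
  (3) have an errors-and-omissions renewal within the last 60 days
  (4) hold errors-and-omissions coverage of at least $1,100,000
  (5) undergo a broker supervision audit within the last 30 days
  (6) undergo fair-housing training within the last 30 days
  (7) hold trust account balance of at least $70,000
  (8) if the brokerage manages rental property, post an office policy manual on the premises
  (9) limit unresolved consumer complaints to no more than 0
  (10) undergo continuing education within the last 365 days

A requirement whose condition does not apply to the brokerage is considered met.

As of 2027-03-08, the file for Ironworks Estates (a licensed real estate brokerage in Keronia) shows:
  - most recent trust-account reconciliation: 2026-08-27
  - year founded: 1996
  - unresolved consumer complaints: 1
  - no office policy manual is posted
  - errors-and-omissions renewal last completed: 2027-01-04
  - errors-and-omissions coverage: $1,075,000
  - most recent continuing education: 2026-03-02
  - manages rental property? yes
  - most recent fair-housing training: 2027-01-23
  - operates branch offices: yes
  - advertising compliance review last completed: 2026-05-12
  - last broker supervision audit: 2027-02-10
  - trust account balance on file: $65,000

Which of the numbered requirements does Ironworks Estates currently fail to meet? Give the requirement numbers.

1. condition 'operates branch offices' holds; trust-account reconciliation 193 days ago vs limit 180 → not met
2. advertising compliance review 300 days ago vs limit 365 → met
3. errors-and-omissions renewal 63 days ago vs limit 60 → not met
4. errors-and-omissions coverage $1,075,000 < $1,100,000 → not met
5. broker supervision audit 26 days ago vs limit 30 → met
6. fair-housing training 44 days ago vs limit 30 → not met
7. trust account balance $65,000 < $70,000 → not met
8. condition 'manages rental property' holds; office policy manual absent → not met
9. unresolved consumer complaints 1 > 0 → not met
10. continuing education 371 days ago vs limit 365 → not met
Not met: 1, 3, 4, 6, 7, 8, 9, 10

1, 3, 4, 6, 7, 8, 9, 10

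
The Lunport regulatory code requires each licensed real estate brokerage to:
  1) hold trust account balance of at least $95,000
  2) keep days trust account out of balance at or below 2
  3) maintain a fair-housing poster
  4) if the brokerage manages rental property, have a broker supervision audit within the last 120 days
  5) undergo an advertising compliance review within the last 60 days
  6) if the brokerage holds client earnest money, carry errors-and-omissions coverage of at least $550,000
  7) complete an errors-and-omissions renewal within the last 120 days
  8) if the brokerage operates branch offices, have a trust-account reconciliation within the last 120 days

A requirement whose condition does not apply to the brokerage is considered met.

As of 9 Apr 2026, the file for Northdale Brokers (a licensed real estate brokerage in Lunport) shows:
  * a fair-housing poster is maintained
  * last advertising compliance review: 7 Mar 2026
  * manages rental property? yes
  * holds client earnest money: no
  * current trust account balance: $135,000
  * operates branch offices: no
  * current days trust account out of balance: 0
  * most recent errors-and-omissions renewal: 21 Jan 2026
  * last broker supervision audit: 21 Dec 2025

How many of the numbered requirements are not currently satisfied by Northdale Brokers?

0

1. trust account balance $135,000 ≥ $95,000 → met
2. days trust account out of balance 0 ≤ 2 → met
3. fair-housing poster present → met
4. condition 'manages rental property' holds; broker supervision audit 109 days ago vs limit 120 → met
5. advertising compliance review 33 days ago vs limit 60 → met
6. condition 'holds client earnest money' does not hold → requirement n/a → met
7. errors-and-omissions renewal 78 days ago vs limit 120 → met
8. condition 'operates branch offices' does not hold → requirement n/a → met
Not met: 0 of 8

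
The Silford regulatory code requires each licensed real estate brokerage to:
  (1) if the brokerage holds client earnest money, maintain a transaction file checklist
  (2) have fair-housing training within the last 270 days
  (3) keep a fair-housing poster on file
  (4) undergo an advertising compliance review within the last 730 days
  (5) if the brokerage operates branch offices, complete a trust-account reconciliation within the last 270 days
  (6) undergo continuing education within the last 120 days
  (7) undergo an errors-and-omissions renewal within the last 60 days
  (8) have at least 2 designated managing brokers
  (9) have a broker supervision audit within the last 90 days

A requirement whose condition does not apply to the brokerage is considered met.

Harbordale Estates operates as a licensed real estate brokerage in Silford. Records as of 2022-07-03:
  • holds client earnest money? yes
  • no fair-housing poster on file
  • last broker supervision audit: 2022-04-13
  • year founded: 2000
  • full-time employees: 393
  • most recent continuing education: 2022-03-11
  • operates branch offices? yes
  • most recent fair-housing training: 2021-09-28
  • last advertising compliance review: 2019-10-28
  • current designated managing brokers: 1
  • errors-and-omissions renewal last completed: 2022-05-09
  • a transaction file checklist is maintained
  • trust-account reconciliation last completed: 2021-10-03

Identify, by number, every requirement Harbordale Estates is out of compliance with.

1. condition 'holds client earnest money' holds; transaction file checklist present → met
2. fair-housing training 278 days ago vs limit 270 → not met
3. fair-housing poster absent → not met
4. advertising compliance review 979 days ago vs limit 730 → not met
5. condition 'operates branch offices' holds; trust-account reconciliation 273 days ago vs limit 270 → not met
6. continuing education 114 days ago vs limit 120 → met
7. errors-and-omissions renewal 55 days ago vs limit 60 → met
8. designated managing brokers 1 < 2 → not met
9. broker supervision audit 81 days ago vs limit 90 → met
Not met: 2, 3, 4, 5, 8

2, 3, 4, 5, 8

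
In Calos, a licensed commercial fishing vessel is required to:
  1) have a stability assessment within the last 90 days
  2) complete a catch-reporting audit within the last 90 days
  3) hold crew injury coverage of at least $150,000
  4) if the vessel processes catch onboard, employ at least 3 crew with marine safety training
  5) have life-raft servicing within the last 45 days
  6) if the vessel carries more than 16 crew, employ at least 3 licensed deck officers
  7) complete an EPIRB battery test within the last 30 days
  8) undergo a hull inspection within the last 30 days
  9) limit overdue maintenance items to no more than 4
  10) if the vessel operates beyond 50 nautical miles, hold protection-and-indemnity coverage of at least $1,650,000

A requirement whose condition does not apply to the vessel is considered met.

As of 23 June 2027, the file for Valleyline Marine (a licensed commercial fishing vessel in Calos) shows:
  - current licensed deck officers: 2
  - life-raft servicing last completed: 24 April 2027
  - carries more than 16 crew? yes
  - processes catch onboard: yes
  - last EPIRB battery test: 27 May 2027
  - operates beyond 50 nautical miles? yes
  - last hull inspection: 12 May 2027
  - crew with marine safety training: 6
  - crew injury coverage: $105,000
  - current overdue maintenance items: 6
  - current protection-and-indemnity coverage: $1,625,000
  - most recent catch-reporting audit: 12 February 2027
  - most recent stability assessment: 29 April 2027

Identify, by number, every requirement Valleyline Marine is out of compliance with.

1. stability assessment 55 days ago vs limit 90 → met
2. catch-reporting audit 131 days ago vs limit 90 → not met
3. crew injury coverage $105,000 < $150,000 → not met
4. condition 'processes catch onboard' holds; crew with marine safety training 6 ≥ 3 → met
5. life-raft servicing 60 days ago vs limit 45 → not met
6. condition 'carries more than 16 crew' holds; licensed deck officers 2 < 3 → not met
7. EPIRB battery test 27 days ago vs limit 30 → met
8. hull inspection 42 days ago vs limit 30 → not met
9. overdue maintenance items 6 > 4 → not met
10. condition 'operates beyond 50 nautical miles' holds; protection-and-indemnity coverage $1,625,000 < $1,650,000 → not met
Not met: 2, 3, 5, 6, 8, 9, 10

2, 3, 5, 6, 8, 9, 10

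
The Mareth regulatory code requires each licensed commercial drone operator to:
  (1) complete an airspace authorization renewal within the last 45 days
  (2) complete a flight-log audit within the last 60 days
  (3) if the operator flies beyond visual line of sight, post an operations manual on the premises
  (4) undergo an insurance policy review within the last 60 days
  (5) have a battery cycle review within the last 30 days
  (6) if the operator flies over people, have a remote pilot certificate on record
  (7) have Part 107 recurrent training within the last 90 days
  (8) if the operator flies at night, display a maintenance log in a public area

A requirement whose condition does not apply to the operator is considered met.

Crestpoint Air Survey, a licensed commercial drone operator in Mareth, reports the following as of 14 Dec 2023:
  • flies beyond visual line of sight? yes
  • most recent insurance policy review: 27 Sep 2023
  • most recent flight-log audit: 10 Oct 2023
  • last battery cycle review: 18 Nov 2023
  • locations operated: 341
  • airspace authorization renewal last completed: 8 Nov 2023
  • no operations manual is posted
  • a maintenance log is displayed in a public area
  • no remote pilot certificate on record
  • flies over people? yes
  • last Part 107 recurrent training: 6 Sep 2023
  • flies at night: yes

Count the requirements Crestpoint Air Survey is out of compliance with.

5

1. airspace authorization renewal 36 days ago vs limit 45 → met
2. flight-log audit 65 days ago vs limit 60 → not met
3. condition 'flies beyond visual line of sight' holds; operations manual absent → not met
4. insurance policy review 78 days ago vs limit 60 → not met
5. battery cycle review 26 days ago vs limit 30 → met
6. condition 'flies over people' holds; remote pilot certificate absent → not met
7. Part 107 recurrent training 99 days ago vs limit 90 → not met
8. condition 'flies at night' holds; maintenance log present → met
Not met: 5 of 8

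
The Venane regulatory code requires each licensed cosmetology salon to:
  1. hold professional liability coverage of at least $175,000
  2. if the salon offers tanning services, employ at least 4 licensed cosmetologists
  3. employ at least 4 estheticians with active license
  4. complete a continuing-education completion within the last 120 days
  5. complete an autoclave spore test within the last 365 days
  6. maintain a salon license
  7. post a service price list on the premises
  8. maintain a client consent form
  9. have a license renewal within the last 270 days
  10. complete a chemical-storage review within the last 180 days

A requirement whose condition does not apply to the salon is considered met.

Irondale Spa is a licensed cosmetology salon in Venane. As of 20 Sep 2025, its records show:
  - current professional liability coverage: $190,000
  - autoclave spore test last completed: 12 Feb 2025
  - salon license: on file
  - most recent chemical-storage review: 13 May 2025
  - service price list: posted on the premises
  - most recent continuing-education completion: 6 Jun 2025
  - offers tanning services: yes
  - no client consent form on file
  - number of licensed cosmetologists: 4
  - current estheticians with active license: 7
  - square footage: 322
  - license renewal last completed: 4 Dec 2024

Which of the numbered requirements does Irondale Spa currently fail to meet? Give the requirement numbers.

1. professional liability coverage $190,000 ≥ $175,000 → met
2. condition 'offers tanning services' holds; licensed cosmetologists 4 ≥ 4 → met
3. estheticians with active license 7 ≥ 4 → met
4. continuing-education completion 106 days ago vs limit 120 → met
5. autoclave spore test 220 days ago vs limit 365 → met
6. salon license present → met
7. service price list present → met
8. client consent form absent → not met
9. license renewal 290 days ago vs limit 270 → not met
10. chemical-storage review 130 days ago vs limit 180 → met
Not met: 8, 9

8, 9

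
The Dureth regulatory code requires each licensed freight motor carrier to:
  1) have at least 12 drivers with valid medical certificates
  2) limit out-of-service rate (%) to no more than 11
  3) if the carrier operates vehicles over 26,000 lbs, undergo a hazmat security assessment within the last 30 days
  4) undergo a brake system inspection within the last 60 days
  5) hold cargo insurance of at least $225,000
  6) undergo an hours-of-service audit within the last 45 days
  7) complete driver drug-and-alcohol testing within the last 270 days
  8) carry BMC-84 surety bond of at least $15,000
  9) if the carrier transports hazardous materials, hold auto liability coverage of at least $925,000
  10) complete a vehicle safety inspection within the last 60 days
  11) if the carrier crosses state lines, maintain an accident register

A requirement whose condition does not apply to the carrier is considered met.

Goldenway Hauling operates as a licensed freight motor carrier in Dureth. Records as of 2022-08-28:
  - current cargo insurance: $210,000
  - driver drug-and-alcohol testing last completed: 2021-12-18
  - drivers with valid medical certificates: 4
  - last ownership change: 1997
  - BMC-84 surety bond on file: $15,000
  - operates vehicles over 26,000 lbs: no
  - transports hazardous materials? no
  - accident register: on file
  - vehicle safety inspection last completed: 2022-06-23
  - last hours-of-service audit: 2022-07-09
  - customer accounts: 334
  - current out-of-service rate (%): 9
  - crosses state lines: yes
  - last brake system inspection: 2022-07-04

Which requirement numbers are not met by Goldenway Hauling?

1, 5, 6, 10

1. drivers with valid medical certificates 4 < 12 → not met
2. out-of-service rate (%) 9 ≤ 11 → met
3. condition 'operates vehicles over 26,000 lbs' does not hold → requirement n/a → met
4. brake system inspection 55 days ago vs limit 60 → met
5. cargo insurance $210,000 < $225,000 → not met
6. hours-of-service audit 50 days ago vs limit 45 → not met
7. driver drug-and-alcohol testing 253 days ago vs limit 270 → met
8. BMC-84 surety bond $15,000 ≥ $15,000 → met
9. condition 'transports hazardous materials' does not hold → requirement n/a → met
10. vehicle safety inspection 66 days ago vs limit 60 → not met
11. condition 'crosses state lines' holds; accident register present → met
Not met: 1, 5, 6, 10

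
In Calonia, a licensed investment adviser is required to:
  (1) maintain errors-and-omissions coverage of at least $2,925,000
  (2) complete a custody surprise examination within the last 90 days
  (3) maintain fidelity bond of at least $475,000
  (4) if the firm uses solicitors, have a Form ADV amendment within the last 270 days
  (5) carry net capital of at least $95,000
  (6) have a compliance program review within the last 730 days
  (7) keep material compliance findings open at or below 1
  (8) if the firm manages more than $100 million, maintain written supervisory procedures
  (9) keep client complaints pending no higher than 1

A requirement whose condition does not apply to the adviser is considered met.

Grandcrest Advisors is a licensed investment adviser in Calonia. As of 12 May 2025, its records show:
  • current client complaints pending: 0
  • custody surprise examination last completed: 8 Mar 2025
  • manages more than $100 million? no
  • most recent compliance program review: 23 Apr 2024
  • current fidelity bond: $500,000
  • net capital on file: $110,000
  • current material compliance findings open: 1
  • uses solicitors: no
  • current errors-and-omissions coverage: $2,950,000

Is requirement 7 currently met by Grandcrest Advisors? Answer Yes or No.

7. material compliance findings open 1 ≤ 1 → met

Yes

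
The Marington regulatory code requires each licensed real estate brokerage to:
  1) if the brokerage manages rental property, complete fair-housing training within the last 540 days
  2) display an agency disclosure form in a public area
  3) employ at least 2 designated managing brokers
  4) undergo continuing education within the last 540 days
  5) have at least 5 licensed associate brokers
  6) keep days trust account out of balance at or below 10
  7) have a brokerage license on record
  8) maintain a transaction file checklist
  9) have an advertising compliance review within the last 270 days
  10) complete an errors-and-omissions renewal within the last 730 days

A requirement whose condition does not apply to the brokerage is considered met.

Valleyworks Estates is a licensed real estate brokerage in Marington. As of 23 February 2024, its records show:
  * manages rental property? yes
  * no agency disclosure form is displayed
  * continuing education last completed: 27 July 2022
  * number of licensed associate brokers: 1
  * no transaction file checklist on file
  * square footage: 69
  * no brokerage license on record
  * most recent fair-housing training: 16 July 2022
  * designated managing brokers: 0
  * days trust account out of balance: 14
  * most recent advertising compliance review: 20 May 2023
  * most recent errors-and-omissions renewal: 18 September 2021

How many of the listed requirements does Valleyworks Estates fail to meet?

10

1. condition 'manages rental property' holds; fair-housing training 587 days ago vs limit 540 → not met
2. agency disclosure form absent → not met
3. designated managing brokers 0 < 2 → not met
4. continuing education 576 days ago vs limit 540 → not met
5. licensed associate brokers 1 < 5 → not met
6. days trust account out of balance 14 > 10 → not met
7. brokerage license absent → not met
8. transaction file checklist absent → not met
9. advertising compliance review 279 days ago vs limit 270 → not met
10. errors-and-omissions renewal 888 days ago vs limit 730 → not met
Not met: 10 of 10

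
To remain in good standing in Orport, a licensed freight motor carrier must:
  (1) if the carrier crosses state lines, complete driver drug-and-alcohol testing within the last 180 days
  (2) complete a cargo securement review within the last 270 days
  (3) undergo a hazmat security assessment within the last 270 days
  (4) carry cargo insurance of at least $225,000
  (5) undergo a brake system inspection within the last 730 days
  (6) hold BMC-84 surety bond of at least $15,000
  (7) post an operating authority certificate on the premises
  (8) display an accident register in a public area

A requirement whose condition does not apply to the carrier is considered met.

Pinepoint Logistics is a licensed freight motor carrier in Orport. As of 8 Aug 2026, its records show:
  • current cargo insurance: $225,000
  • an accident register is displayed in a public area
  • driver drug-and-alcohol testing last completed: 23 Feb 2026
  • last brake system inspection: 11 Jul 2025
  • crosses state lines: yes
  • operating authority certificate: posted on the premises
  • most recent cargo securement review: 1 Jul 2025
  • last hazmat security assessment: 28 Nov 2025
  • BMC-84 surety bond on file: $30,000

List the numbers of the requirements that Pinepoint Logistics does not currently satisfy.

1. condition 'crosses state lines' holds; driver drug-and-alcohol testing 166 days ago vs limit 180 → met
2. cargo securement review 403 days ago vs limit 270 → not met
3. hazmat security assessment 253 days ago vs limit 270 → met
4. cargo insurance $225,000 ≥ $225,000 → met
5. brake system inspection 393 days ago vs limit 730 → met
6. BMC-84 surety bond $30,000 ≥ $15,000 → met
7. operating authority certificate present → met
8. accident register present → met
Not met: 2

2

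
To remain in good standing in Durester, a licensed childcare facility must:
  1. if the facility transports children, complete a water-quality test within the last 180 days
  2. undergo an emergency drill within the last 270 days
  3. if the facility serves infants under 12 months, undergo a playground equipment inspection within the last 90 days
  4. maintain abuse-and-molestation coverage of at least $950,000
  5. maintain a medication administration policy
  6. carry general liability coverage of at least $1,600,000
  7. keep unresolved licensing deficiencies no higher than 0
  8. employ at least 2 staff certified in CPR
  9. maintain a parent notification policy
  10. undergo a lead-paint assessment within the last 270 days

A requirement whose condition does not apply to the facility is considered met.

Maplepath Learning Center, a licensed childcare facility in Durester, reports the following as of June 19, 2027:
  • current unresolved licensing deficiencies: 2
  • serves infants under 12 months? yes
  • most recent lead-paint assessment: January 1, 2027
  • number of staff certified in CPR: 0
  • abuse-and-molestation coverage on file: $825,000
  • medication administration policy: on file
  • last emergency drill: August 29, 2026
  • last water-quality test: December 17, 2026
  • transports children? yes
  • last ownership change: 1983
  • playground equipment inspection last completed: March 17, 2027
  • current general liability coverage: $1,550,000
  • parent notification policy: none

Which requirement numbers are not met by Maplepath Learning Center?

1, 2, 3, 4, 6, 7, 8, 9

1. condition 'transports children' holds; water-quality test 184 days ago vs limit 180 → not met
2. emergency drill 294 days ago vs limit 270 → not met
3. condition 'serves infants under 12 months' holds; playground equipment inspection 94 days ago vs limit 90 → not met
4. abuse-and-molestation coverage $825,000 < $950,000 → not met
5. medication administration policy present → met
6. general liability coverage $1,550,000 < $1,600,000 → not met
7. unresolved licensing deficiencies 2 > 0 → not met
8. staff certified in CPR 0 < 2 → not met
9. parent notification policy absent → not met
10. lead-paint assessment 169 days ago vs limit 270 → met
Not met: 1, 2, 3, 4, 6, 7, 8, 9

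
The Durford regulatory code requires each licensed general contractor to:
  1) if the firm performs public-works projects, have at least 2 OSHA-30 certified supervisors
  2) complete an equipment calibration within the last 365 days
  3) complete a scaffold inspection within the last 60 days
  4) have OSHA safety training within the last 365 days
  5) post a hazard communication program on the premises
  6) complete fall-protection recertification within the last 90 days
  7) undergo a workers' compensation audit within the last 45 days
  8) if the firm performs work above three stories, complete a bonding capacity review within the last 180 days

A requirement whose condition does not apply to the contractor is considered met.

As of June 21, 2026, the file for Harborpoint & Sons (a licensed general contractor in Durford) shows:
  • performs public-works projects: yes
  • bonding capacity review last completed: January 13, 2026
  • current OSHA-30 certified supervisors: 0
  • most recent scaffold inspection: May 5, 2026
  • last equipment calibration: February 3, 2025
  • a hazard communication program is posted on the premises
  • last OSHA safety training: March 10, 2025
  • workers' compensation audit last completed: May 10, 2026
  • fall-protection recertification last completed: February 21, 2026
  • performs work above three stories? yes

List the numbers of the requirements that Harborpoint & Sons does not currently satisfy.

1. condition 'performs public-works projects' holds; OSHA-30 certified supervisors 0 < 2 → not met
2. equipment calibration 503 days ago vs limit 365 → not met
3. scaffold inspection 47 days ago vs limit 60 → met
4. OSHA safety training 468 days ago vs limit 365 → not met
5. hazard communication program present → met
6. fall-protection recertification 120 days ago vs limit 90 → not met
7. workers' compensation audit 42 days ago vs limit 45 → met
8. condition 'performs work above three stories' holds; bonding capacity review 159 days ago vs limit 180 → met
Not met: 1, 2, 4, 6

1, 2, 4, 6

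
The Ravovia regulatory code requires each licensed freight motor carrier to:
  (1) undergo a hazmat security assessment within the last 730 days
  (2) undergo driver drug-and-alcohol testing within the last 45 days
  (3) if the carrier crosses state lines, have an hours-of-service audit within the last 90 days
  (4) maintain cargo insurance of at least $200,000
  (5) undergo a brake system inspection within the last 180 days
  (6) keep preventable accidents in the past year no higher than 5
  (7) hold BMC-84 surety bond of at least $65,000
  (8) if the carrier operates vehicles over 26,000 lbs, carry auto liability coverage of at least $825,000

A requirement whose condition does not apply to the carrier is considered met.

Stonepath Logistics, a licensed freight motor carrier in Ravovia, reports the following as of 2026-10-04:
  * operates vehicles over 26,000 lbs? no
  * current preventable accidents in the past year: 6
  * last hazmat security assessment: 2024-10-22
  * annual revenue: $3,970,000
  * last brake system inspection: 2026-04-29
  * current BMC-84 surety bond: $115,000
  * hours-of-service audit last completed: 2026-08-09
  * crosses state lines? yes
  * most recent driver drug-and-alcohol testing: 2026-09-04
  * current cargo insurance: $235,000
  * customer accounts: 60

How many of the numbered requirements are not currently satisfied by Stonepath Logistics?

1

1. hazmat security assessment 712 days ago vs limit 730 → met
2. driver drug-and-alcohol testing 30 days ago vs limit 45 → met
3. condition 'crosses state lines' holds; hours-of-service audit 56 days ago vs limit 90 → met
4. cargo insurance $235,000 ≥ $200,000 → met
5. brake system inspection 158 days ago vs limit 180 → met
6. preventable accidents in the past year 6 > 5 → not met
7. BMC-84 surety bond $115,000 ≥ $65,000 → met
8. condition 'operates vehicles over 26,000 lbs' does not hold → requirement n/a → met
Not met: 1 of 8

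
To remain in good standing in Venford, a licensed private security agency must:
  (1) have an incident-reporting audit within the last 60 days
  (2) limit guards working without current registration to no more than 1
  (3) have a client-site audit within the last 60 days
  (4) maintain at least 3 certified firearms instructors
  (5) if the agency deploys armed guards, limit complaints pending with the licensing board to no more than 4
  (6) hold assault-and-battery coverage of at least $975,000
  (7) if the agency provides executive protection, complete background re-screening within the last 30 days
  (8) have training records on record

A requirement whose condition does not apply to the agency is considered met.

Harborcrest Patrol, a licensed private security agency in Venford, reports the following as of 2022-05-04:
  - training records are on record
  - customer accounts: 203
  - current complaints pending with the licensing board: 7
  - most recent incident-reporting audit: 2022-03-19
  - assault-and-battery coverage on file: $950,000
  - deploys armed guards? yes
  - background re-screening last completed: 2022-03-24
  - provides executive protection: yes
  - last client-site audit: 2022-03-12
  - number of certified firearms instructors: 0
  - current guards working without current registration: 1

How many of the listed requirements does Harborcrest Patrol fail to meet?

1. incident-reporting audit 46 days ago vs limit 60 → met
2. guards working without current registration 1 ≤ 1 → met
3. client-site audit 53 days ago vs limit 60 → met
4. certified firearms instructors 0 < 3 → not met
5. condition 'deploys armed guards' holds; complaints pending with the licensing board 7 > 4 → not met
6. assault-and-battery coverage $950,000 < $975,000 → not met
7. condition 'provides executive protection' holds; background re-screening 41 days ago vs limit 30 → not met
8. training records present → met
Not met: 4 of 8

4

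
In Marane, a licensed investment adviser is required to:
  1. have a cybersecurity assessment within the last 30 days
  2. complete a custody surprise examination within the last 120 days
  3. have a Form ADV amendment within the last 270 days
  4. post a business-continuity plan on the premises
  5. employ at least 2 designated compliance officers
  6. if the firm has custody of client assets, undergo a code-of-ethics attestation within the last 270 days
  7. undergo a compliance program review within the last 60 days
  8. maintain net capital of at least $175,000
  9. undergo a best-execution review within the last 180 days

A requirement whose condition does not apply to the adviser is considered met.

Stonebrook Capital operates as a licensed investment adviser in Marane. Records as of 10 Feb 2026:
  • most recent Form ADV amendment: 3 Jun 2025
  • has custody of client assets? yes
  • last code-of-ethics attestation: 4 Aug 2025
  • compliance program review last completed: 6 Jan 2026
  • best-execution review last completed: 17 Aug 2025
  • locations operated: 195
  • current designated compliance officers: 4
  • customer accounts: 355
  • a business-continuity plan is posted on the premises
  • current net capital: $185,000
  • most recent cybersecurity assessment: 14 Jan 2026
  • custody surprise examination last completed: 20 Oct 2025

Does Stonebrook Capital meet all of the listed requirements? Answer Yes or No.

1. cybersecurity assessment 27 days ago vs limit 30 → met
2. custody surprise examination 113 days ago vs limit 120 → met
3. Form ADV amendment 252 days ago vs limit 270 → met
4. business-continuity plan present → met
5. designated compliance officers 4 ≥ 2 → met
6. condition 'has custody of client assets' holds; code-of-ethics attestation 190 days ago vs limit 270 → met
7. compliance program review 35 days ago vs limit 60 → met
8. net capital $185,000 ≥ $175,000 → met
9. best-execution review 177 days ago vs limit 180 → met
All met.

Yes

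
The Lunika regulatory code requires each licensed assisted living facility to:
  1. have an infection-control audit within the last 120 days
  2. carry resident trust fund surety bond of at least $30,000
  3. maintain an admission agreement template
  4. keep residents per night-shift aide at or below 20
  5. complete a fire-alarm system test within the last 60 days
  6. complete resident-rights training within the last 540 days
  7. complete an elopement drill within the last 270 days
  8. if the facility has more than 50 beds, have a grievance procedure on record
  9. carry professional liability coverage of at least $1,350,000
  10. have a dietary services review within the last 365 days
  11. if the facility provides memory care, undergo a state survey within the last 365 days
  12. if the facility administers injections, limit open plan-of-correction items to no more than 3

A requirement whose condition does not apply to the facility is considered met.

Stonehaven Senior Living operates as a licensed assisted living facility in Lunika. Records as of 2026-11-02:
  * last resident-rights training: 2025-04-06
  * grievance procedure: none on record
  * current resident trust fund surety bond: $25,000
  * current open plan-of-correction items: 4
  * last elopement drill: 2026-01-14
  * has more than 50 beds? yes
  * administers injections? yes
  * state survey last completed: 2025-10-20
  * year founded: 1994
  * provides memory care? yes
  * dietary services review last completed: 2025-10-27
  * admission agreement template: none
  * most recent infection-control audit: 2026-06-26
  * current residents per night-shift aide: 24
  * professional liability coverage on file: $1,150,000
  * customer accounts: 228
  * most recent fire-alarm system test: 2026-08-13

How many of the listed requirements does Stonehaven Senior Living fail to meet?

1. infection-control audit 129 days ago vs limit 120 → not met
2. resident trust fund surety bond $25,000 < $30,000 → not met
3. admission agreement template absent → not met
4. residents per night-shift aide 24 > 20 → not met
5. fire-alarm system test 81 days ago vs limit 60 → not met
6. resident-rights training 575 days ago vs limit 540 → not met
7. elopement drill 292 days ago vs limit 270 → not met
8. condition 'has more than 50 beds' holds; grievance procedure absent → not met
9. professional liability coverage $1,150,000 < $1,350,000 → not met
10. dietary services review 371 days ago vs limit 365 → not met
11. condition 'provides memory care' holds; state survey 378 days ago vs limit 365 → not met
12. condition 'administers injections' holds; open plan-of-correction items 4 > 3 → not met
Not met: 12 of 12

12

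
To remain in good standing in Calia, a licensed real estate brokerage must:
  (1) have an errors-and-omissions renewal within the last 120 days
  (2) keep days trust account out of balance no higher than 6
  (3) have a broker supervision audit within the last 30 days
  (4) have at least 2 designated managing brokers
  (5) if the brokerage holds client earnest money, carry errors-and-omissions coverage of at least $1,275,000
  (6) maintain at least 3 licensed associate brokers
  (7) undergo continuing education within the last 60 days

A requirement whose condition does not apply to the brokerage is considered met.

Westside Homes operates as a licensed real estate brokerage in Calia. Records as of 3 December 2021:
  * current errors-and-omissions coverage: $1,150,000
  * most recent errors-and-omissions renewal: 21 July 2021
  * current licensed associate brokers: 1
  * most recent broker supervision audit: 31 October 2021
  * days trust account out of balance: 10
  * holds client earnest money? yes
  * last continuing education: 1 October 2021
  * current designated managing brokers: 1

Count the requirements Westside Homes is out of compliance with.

7

1. errors-and-omissions renewal 135 days ago vs limit 120 → not met
2. days trust account out of balance 10 > 6 → not met
3. broker supervision audit 33 days ago vs limit 30 → not met
4. designated managing brokers 1 < 2 → not met
5. condition 'holds client earnest money' holds; errors-and-omissions coverage $1,150,000 < $1,275,000 → not met
6. licensed associate brokers 1 < 3 → not met
7. continuing education 63 days ago vs limit 60 → not met
Not met: 7 of 7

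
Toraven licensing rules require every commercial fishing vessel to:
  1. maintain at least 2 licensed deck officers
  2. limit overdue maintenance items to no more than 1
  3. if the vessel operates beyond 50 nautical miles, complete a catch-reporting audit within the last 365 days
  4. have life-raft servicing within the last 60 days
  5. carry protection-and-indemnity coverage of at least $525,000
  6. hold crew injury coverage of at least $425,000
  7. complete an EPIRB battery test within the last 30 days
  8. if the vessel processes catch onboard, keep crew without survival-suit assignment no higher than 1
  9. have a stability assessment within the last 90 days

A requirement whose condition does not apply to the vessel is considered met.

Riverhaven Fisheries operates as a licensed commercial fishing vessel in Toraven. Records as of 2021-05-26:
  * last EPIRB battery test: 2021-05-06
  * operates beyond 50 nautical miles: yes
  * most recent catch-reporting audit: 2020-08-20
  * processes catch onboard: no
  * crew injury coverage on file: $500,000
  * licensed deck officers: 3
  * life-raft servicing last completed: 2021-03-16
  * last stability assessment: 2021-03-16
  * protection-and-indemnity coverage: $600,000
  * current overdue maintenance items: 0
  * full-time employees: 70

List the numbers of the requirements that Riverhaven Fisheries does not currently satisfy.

1. licensed deck officers 3 ≥ 2 → met
2. overdue maintenance items 0 ≤ 1 → met
3. condition 'operates beyond 50 nautical miles' holds; catch-reporting audit 279 days ago vs limit 365 → met
4. life-raft servicing 71 days ago vs limit 60 → not met
5. protection-and-indemnity coverage $600,000 ≥ $525,000 → met
6. crew injury coverage $500,000 ≥ $425,000 → met
7. EPIRB battery test 20 days ago vs limit 30 → met
8. condition 'processes catch onboard' does not hold → requirement n/a → met
9. stability assessment 71 days ago vs limit 90 → met
Not met: 4

4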